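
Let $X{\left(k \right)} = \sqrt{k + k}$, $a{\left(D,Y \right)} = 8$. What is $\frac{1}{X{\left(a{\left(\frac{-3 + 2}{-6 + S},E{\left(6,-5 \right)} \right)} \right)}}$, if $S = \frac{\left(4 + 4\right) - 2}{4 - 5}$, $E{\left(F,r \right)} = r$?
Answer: $\frac{1}{4} \approx 0.25$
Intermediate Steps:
$S = -6$ ($S = \frac{8 - 2}{-1} = 6 \left(-1\right) = -6$)
$X{\left(k \right)} = \sqrt{2} \sqrt{k}$ ($X{\left(k \right)} = \sqrt{2 k} = \sqrt{2} \sqrt{k}$)
$\frac{1}{X{\left(a{\left(\frac{-3 + 2}{-6 + S},E{\left(6,-5 \right)} \right)} \right)}} = \frac{1}{\sqrt{2} \sqrt{8}} = \frac{1}{\sqrt{2} \cdot 2 \sqrt{2}} = \frac{1}{4}$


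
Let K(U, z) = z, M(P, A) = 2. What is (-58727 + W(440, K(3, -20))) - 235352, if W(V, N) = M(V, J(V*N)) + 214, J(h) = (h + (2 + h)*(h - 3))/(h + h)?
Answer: -293863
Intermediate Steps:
J(h) = (h + (-3 + h)*(2 + h))/(2*h) (J(h) = (h + (2 + h)*(-3 + h))/((2*h)) = (h + (-3 + h)*(2 + h))*(1/(2*h)) = (h + (-3 + h)*(2 + h))/(2*h))
W(V, N) = 216 (W(V, N) = 2 + 214 = 216)
(-58727 + W(440, K(3, -20))) - 235352 = (-58727 + 216) - 235352 = -58511 - 235352 = -293863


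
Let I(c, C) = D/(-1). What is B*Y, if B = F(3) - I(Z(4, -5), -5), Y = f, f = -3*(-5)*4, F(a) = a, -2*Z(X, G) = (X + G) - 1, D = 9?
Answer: 720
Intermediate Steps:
Z(X, G) = ½ - G/2 - X/2 (Z(X, G) = -((X + G) - 1)/2 = -((G + X) - 1)/2 = -(-1 + G + X)/2 = ½ - G/2 - X/2)
I(c, C) = -9 (I(c, C) = 9/(-1) = 9*(-1) = -9)
f = 60 (f = 15*4 = 60)
Y = 60
B = 12 (B = 3 - 1*(-9) = 3 + 9 = 12)
B*Y = 12*60 = 720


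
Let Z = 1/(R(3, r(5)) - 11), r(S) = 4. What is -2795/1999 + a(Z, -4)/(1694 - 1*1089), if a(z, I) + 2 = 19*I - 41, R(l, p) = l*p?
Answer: -1928856/1209395 ≈ -1.5949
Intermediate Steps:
Z = 1 (Z = 1/(3*4 - 11) = 1/(12 - 11) = 1/1 = 1)
a(z, I) = -43 + 19*I (a(z, I) = -2 + (19*I - 41) = -2 + (-41 + 19*I) = -43 + 19*I)
-2795/1999 + a(Z, -4)/(1694 - 1*1089) = -2795/1999 + (-43 + 19*(-4))/(1694 - 1*1089) = -2795*1/1999 + (-43 - 76)/(1694 - 1089) = -2795/1999 - 119/605 = -1928856/1209395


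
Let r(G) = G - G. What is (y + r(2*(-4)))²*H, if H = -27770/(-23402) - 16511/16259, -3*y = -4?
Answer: 173658688/570739677 ≈ 0.30427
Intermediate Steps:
y = 4/3 (y = -⅓*(-4) = 4/3 ≈ 1.3333)
H = 32561004/190246559 (H = -27770*(-1/23402) - 16511*1/16259 = 13885/11701 - 16511/16259 = 32561004/190246559 ≈ 0.17115)
r(G) = 0
(y + r(2*(-4)))²*H = (4/3 + 0)²*(32561004/190246559) = (4/3)²*(32561004/190246559) = (16/9)*(32561004/190246559) = 173658688/570739677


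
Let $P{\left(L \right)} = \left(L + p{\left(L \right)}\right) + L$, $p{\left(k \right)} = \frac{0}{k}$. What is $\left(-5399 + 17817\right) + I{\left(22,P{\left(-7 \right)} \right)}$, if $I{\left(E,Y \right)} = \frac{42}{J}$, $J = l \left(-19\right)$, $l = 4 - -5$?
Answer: $\frac{707812}{57} \approx 12418.0$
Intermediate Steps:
$l = 9$ ($l = 4 + 5 = 9$)
$p{\left(k \right)} = 0$
$J = -171$ ($J = 9 \left(-19\right) = -171$)
$P{\left(L \right)} = 2 L$ ($P{\left(L \right)} = \left(L + 0\right) + L = L + L = 2 L$)
$I{\left(E,Y \right)} = - \frac{14}{57}$ ($I{\left(E,Y \right)} = \frac{42}{-171} = 42 \left(- \frac{1}{171}\right) = - \frac{14}{57}$)
$\left(-5399 + 17817\right) + I{\left(22,P{\left(-7 \right)} \right)} = \left(-5399 + 17817\right) - \frac{14}{57} = 12418 - \frac{14}{57} = \frac{707812}{57}$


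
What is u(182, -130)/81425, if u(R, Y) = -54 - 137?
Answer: -191/81425 ≈ -0.0023457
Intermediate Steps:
u(R, Y) = -191
u(182, -130)/81425 = -191/81425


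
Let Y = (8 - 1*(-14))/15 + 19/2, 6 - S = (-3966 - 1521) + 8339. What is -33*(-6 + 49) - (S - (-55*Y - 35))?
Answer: 4733/6 ≈ 788.83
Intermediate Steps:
S = -2846 (S = 6 - ((-3966 - 1521) + 8339) = 6 - (-5487 + 8339) = 6 - 1*2852 = 6 - 2852 = -2846)
Y = 329/30 (Y = (8 + 14)*(1/15) + 19*(1/2) = 22*(1/15) + 19/2 = 22/15 + 19/2 = 329/30 ≈ 10.967)
-33*(-6 + 49) - (S - (-55*Y - 35)) = -33*(-6 + 49) - (-2846 - (-55*329/30 - 35)) = -33*43 - (-2846 - (-3619/6 - 35)) = -1419 - (-2846 - 1*(-3829/6)) = -1419 - (-2846 + 3829/6) = -1419 - 1*(-13247/6) = -1419 + 13247/6 = 4733/6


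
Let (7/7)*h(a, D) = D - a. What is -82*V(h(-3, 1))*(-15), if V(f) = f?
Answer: 4920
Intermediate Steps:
h(a, D) = D - a
-82*V(h(-3, 1))*(-15) = -82*(1 - 1*(-3))*(-15) = -82*(1 + 3)*(-15) = -82*4*(-15) = -328*(-15) = 4920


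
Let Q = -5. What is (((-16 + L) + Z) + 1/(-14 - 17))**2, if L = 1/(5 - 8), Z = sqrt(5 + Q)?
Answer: 2316484/8649 ≈ 267.83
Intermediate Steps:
Z = 0 (Z = sqrt(5 - 5) = sqrt(0) = 0)
L = -1/3 (L = 1/(-3) = -1/3 ≈ -0.33333)
(((-16 + L) + Z) + 1/(-14 - 17))**2 = (((-16 - 1/3) + 0) + 1/(-14 - 17))**2 = ((-49/3 + 0) + 1/(-31))**2 = (-49/3 - 1/31)**2 = (-1522/93)**2 = 2316484/8649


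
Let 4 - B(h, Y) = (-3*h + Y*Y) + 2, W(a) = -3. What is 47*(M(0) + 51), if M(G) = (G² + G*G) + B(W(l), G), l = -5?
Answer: 2068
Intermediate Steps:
B(h, Y) = 2 - Y² + 3*h (B(h, Y) = 4 - ((-3*h + Y*Y) + 2) = 4 - ((-3*h + Y²) + 2) = 4 - ((Y² - 3*h) + 2) = 4 - (2 + Y² - 3*h) = 4 + (-2 - Y² + 3*h) = 2 - Y² + 3*h)
M(G) = -7 + G² (M(G) = (G² + G*G) + (2 - G² + 3*(-3)) = (G² + G²) + (2 - G² - 9) = 2*G² + (-7 - G²) = -7 + G²)
47*(M(0) + 51) = 47*((-7 + 0²) + 51) = 47*((-7 + 0) + 51) = 47*(-7 + 51) = 47*44 = 2068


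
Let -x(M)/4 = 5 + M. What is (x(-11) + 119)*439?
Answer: 62777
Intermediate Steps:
x(M) = -20 - 4*M (x(M) = -4*(5 + M) = -20 - 4*M)
(x(-11) + 119)*439 = ((-20 - 4*(-11)) + 119)*439 = ((-20 + 44) + 119)*439 = (24 + 119)*439 = 143*439 = 62777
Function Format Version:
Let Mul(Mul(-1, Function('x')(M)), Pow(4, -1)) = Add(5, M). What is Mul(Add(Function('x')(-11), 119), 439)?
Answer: 62777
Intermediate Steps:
Function('x')(M) = Add(-20, Mul(-4, M)) (Function('x')(M) = Mul(-4, Add(5, M)) = Add(-20, Mul(-4, M)))
Mul(Add(Function('x')(-11), 119), 439) = Mul(Add(Add(-20, Mul(-4, -11)), 119), 439) = Mul(Add(Add(-20, 44), 119), 439) = Mul(Add(24, 119), 439) = Mul(143, 439) = 62777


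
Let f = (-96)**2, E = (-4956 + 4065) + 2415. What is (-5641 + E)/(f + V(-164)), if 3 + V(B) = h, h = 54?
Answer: -4117/9267 ≈ -0.44426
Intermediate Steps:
V(B) = 51 (V(B) = -3 + 54 = 51)
E = 1524 (E = -891 + 2415 = 1524)
f = 9216
(-5641 + E)/(f + V(-164)) = (-5641 + 1524)/(9216 + 51) = -4117/9267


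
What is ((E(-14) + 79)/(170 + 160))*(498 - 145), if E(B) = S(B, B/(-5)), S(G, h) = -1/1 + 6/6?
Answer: 27887/330 ≈ 84.506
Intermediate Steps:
S(G, h) = 0 (S(G, h) = -1*1 + 6*(⅙) = -1 + 1 = 0)
E(B) = 0
((E(-14) + 79)/(170 + 160))*(498 - 145) = ((0 + 79)/(170 + 160))*(498 - 145) = (79/330)*353 = 27887/330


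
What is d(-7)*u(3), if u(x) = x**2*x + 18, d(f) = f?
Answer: -315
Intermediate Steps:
u(x) = 18 + x**3 (u(x) = x**3 + 18 = 18 + x**3)
d(-7)*u(3) = -7*(18 + 3**3) = -7*(18 + 27) = -7*45 = -315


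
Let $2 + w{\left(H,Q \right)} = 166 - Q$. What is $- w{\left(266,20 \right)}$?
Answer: $-144$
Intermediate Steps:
$w{\left(H,Q \right)} = 164 - Q$ ($w{\left(H,Q \right)} = -2 - \left(-166 + Q\right) = 164 - Q$)
$- w{\left(266,20 \right)} = - (164 - 20) = \left(-1\right) 144 = -144$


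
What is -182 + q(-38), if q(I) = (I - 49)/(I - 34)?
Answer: -4339/24 ≈ -180.79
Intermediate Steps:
q(I) = (-49 + I)/(-34 + I)
-182 + q(-38) = -182 + (-49 - 38)/(-34 - 38) = -182 - 87/(-72) = -182 - 1/72*(-87) = -182 + 29/24 = -4339/24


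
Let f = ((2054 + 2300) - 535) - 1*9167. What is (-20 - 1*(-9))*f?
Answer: 58828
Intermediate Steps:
f = -5348 (f = (4354 - 535) - 9167 = 3819 - 9167 = -5348)
(-20 - 1*(-9))*f = (-20 - 1*(-9))*(-5348) = (-20 + 9)*(-5348) = -11*(-5348) = 58828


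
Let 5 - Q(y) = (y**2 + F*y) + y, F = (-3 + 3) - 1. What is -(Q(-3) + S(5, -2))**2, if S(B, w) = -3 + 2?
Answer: -25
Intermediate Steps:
F = -1 (F = 0 - 1 = -1)
Q(y) = 5 - y**2 (Q(y) = 5 - ((y**2 - y) + y) = 5 - y**2)
S(B, w) = -1
-(Q(-3) + S(5, -2))**2 = -((5 - 1*(-3)**2) - 1)**2 = -((5 - 1*9) - 1)**2 = -((5 - 9) - 1)**2 = -(-4 - 1)**2 = -1*(-5)**2 = -1*25 = -25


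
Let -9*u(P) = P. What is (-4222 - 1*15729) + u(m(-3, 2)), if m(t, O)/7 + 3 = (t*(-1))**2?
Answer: -59867/3 ≈ -19956.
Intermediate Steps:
m(t, O) = -21 + 7*t**2 (m(t, O) = -21 + 7*(t*(-1))**2 = -21 + 7*(-t)**2 = -21 + 7*t**2)
u(P) = -P/9
(-4222 - 1*15729) + u(m(-3, 2)) = (-4222 - 1*15729) - (-21 + 7*(-3)**2)/9 = (-4222 - 15729) - (-21 + 7*9)/9 = -19951 - (-21 + 63)/9 = -19951 - 1/9*42 = -19951 - 14/3 = -59867/3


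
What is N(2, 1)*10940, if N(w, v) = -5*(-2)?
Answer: 109400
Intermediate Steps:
N(w, v) = 10
N(2, 1)*10940 = 10*10940 = 109400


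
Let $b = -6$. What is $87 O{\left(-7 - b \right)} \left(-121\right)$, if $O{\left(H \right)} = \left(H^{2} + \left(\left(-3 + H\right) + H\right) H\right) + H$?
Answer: $-52635$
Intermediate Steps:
$O{\left(H \right)} = H + H^{2} + H \left(-3 + 2 H\right)$ ($O{\left(H \right)} = \left(H^{2} + \left(-3 + 2 H\right) H\right) + H = \left(H^{2} + H \left(-3 + 2 H\right)\right) + H = H + H^{2} + H \left(-3 + 2 H\right)$)
$87 O{\left(-7 - b \right)} \left(-121\right) = 87 \left(-7 - -6\right) \left(-2 + 3 \left(-7 - -6\right)\right) \left(-121\right) = 87 \left(-7 + 6\right) \left(-2 + 3 \left(-7 + 6\right)\right) \left(-121\right) = 87 \left(- (-2 + 3 \left(-1\right))\right) \left(-121\right) = 87 \left(- (-2 - 3)\right) \left(-121\right) = 87 \left(\left(-1\right) \left(-5\right)\right) \left(-121\right) = 87 \cdot 5 \left(-121\right) = 435 \left(-121\right) = -52635$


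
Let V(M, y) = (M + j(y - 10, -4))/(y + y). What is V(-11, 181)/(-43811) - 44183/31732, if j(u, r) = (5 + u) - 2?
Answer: -350364541911/251628128012 ≈ -1.3924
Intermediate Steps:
j(u, r) = 3 + u
V(M, y) = (-7 + M + y)/(2*y) (V(M, y) = (M + (3 + (y - 10)))/(y + y) = (M + (3 + (-10 + y)))/((2*y)) = (M + (-7 + y))*(1/(2*y)) = (-7 + M + y)*(1/(2*y)) = (-7 + M + y)/(2*y))
V(-11, 181)/(-43811) - 44183/31732 = ((½)*(-7 - 11 + 181)/181)/(-43811) - 44183/31732 = ((½)*(1/181)*163)*(-1/43811) - 44183*1/31732 = (163/362)*(-1/43811) - 44183/31732 = -163/15859582 - 44183/31732 = -350364541911/251628128012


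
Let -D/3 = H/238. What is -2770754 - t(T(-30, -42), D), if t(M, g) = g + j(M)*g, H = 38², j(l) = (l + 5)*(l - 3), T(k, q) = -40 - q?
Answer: -329732722/119 ≈ -2.7709e+6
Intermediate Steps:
j(l) = (-3 + l)*(5 + l) (j(l) = (5 + l)*(-3 + l) = (-3 + l)*(5 + l))
H = 1444
D = -2166/119 (D = -4332/238 = -3*722/119 = -2166/119 ≈ -18.202)
t(M, g) = g + g*(-15 + M² + 2*M) (t(M, g) = g + (-15 + M² + 2*M)*g = g + g*(-15 + M² + 2*M))
-2770754 - t(T(-30, -42), D) = -2770754 - (-2166)*(-14 + (-40 - 1*(-42))² + 2*(-40 - 1*(-42)))/119 = -2770754 - (-2166)*(-14 + (-40 + 42)² + 2*(-40 + 42))/119 = -2770754 - (-2166)*(-14 + 2² + 2*2)/119 = -2770754 - (-2166)*(-14 + 4 + 4)/119 = -2770754 - (-2166)*(-6)/119 = -2770754 - 1*12996/119 = -2770754 - 12996/119 = -329732722/119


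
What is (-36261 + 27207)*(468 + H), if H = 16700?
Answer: -155439072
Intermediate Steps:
(-36261 + 27207)*(468 + H) = (-36261 + 27207)*(468 + 16700) = -9054*17168 = -155439072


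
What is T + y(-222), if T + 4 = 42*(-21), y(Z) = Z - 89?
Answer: -1197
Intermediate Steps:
y(Z) = -89 + Z
T = -886 (T = -4 + 42*(-21) = -4 - 882 = -886)
T + y(-222) = -886 + (-89 - 222) = -886 - 311 = -1197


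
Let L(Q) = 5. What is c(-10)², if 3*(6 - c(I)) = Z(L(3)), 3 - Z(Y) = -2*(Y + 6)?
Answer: 49/9 ≈ 5.4444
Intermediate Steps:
Z(Y) = 15 + 2*Y (Z(Y) = 3 - (-2)*(Y + 6) = 3 - (-2)*(6 + Y) = 3 - (-12 - 2*Y) = 3 + (12 + 2*Y) = 15 + 2*Y)
c(I) = -7/3 (c(I) = 6 - (15 + 2*5)/3 = 6 - (15 + 10)/3 = 6 - ⅓*25 = 6 - 25/3 = -7/3)
c(-10)² = (-7/3)² = 49/9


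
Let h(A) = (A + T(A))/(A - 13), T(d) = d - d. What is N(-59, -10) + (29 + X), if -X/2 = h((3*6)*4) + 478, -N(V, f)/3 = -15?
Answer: -52182/59 ≈ -884.44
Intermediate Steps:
T(d) = 0
N(V, f) = 45 (N(V, f) = -3*(-15) = 45)
h(A) = A/(-13 + A) (h(A) = (A + 0)/(A - 13) = A/(-13 + A))
X = -56548/59 (X = -2*(((3*6)*4)/(-13 + (3*6)*4) + 478) = -2*((18*4)/(-13 + 18*4) + 478) = -2*(72/(-13 + 72) + 478) = -2*(72/59 + 478) = -2*28274/59 = -56548/59 ≈ -958.44)
N(-59, -10) + (29 + X) = 45 + (29 - 56548/59) = 45 - 54837/59 = -52182/59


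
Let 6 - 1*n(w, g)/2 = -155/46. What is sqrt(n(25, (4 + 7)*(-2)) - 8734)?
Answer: I*sqrt(4610373)/23 ≈ 93.356*I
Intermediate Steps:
n(w, g) = 431/23 (n(w, g) = 12 - (-310)/46 = 12 - 2*(-155/46) = 12 + 155/23 = 431/23)
sqrt(n(25, (4 + 7)*(-2)) - 8734) = sqrt(431/23 - 8734) = sqrt(-200451/23) = I*sqrt(4610373)/23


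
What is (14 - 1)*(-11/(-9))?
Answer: 143/9 ≈ 15.889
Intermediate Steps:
(14 - 1)*(-11/(-9)) = 13*(-11*(-⅑)) = 13*(11/9) = 143/9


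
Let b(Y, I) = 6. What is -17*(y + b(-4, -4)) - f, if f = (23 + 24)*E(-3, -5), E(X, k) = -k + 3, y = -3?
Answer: -427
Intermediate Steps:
E(X, k) = 3 - k
f = 376 (f = (23 + 24)*(3 - 1*(-5)) = 47*(3 + 5) = 47*8 = 376)
-17*(y + b(-4, -4)) - f = -17*(-3 + 6) - 1*376 = -17*3 - 376 = -51 - 376 = -427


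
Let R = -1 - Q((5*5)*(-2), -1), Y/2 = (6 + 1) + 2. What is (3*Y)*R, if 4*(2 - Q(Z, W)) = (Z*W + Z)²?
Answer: -162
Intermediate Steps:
Y = 18 (Y = 2*((6 + 1) + 2) = 2*(7 + 2) = 2*9 = 18)
Q(Z, W) = 2 - (Z + W*Z)²/4 (Q(Z, W) = 2 - (Z*W + Z)²/4 = 2 - (W*Z + Z)²/4 = 2 - (Z + W*Z)²/4)
R = -3 (R = -1 - (2 - ((5*5)*(-2))²*(1 - 1)²/4) = -1 - (2 - ¼*(25*(-2))²*0²) = -1 - (2 - ¼*(-50)²*0) = -1 - (2 - ¼*2500*0) = -1 - (2 + 0) = -1 - 1*2 = -1 - 2 = -3)
(3*Y)*R = (3*18)*(-3) = 54*(-3) = -162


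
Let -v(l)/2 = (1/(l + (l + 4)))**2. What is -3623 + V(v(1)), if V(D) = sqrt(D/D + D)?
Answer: -3623 + sqrt(34)/6 ≈ -3622.0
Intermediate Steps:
v(l) = -2/(4 + 2*l)**2 (v(l) = -2/(l + (l + 4))**2 = -2/(l + (4 + l))**2 = -2/(4 + 2*l)**2)
V(D) = sqrt(1 + D)
-3623 + V(v(1)) = -3623 + sqrt(1 - 1/(2*(2 + 1)**2)) = -3623 + sqrt(1 - 1/2/3**2) = -3623 + sqrt(1 - 1/2*1/9) = -3623 + sqrt(1 - 1/18) = -3623 + sqrt(17/18) = -3623 + sqrt(34)/6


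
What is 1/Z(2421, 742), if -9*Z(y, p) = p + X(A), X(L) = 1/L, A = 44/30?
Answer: -198/16339 ≈ -0.012118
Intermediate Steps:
A = 22/15 (A = 44*(1/30) = 22/15 ≈ 1.4667)
Z(y, p) = -5/66 - p/9 (Z(y, p) = -(p + 1/(22/15))/9 = -(p + 15/22)/9 = -(15/22 + p)/9 = -5/66 - p/9)
1/Z(2421, 742) = 1/(-5/66 - ⅑*742) = 1/(-5/66 - 742/9) = 1/(-16339/198) = -198/16339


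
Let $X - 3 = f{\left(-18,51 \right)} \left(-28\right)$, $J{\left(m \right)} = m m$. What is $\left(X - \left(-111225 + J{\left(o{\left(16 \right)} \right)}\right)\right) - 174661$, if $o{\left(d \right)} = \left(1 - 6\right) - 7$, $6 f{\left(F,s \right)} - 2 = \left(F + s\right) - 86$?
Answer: $-63339$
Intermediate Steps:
$f{\left(F,s \right)} = -14 + \frac{F}{6} + \frac{s}{6}$ ($f{\left(F,s \right)} = \frac{1}{3} + \frac{\left(F + s\right) - 86}{6} = \frac{1}{3} + \frac{-86 + F + s}{6} = \frac{1}{3} + \left(- \frac{43}{3} + \frac{F}{6} + \frac{s}{6}\right) = -14 + \frac{F}{6} + \frac{s}{6}$)
$o{\left(d \right)} = -12$ ($o{\left(d \right)} = \left(1 - 6\right) - 7 = -5 - 7 = -12$)
$J{\left(m \right)} = m^{2}$
$X = 241$ ($X = 3 + \left(-14 + \frac{1}{6} \left(-18\right) + \frac{1}{6} \cdot 51\right) \left(-28\right) = 3 + \left(-14 - 3 + \frac{17}{2}\right) \left(-28\right) = 3 - -238 = 3 + 238 = 241$)
$\left(X - \left(-111225 + J{\left(o{\left(16 \right)} \right)}\right)\right) - 174661 = \left(241 + \left(111225 - \left(-12\right)^{2}\right)\right) - 174661 = \left(241 + \left(111225 - 144\right)\right) - 174661 = \left(241 + 111081\right) - 174661 = 111322 - 174661 = -63339$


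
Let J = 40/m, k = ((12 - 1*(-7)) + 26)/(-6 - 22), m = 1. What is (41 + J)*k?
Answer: -3645/28 ≈ -130.18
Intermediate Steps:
k = -45/28 (k = ((12 + 7) + 26)/(-28) = (19 + 26)*(-1/28) = 45*(-1/28) = -45/28 ≈ -1.6071)
J = 40 (J = 40/1 = 40*1 = 40)
(41 + J)*k = (41 + 40)*(-45/28) = 81*(-45/28) = -3645/28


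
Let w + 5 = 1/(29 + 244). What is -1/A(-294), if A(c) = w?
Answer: 273/1364 ≈ 0.20015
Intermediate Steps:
w = -1364/273 (w = -5 + 1/(29 + 244) = -5 + 1/273 = -1364/273 ≈ -4.9963)
A(c) = -1364/273
-1/A(-294) = -1/(-1364/273) = -1*(-273/1364) = 273/1364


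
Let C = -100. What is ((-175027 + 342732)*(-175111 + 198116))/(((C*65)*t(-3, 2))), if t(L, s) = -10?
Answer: 154322141/2600 ≈ 59355.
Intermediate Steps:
((-175027 + 342732)*(-175111 + 198116))/(((C*65)*t(-3, 2))) = ((-175027 + 342732)*(-175111 + 198116))/((-100*65*(-10))) = (167705*23005)/((-6500*(-10))) = 3858053525/65000 = 3858053525*(1/65000) = 154322141/2600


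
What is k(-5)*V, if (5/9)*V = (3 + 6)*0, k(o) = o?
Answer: 0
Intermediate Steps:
V = 0 (V = 9*((3 + 6)*0)/5 = 9*(9*0)/5 = (9/5)*0 = 0)
k(-5)*V = -5*0 = 0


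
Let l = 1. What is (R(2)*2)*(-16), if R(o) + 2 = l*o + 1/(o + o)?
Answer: -8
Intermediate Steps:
R(o) = -2 + o + 1/(2*o) (R(o) = -2 + (1*o + 1/(o + o)) = -2 + (o + 1/(2*o)) = -2 + o + 1/(2*o))
(R(2)*2)*(-16) = ((-2 + 2 + (½)/2)*2)*(-16) = ((-2 + 2 + (½)*(½))*2)*(-16) = ((-2 + 2 + ¼)*2)*(-16) = ((¼)*2)*(-16) = (½)*(-16) = -8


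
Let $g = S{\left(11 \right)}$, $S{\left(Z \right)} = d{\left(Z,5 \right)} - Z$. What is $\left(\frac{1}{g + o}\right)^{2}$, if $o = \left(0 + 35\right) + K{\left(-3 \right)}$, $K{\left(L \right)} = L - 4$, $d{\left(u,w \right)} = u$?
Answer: $\frac{1}{784} \approx 0.0012755$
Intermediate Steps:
$S{\left(Z \right)} = 0$ ($S{\left(Z \right)} = Z - Z = 0$)
$K{\left(L \right)} = -4 + L$ ($K{\left(L \right)} = L - 4 = -4 + L$)
$o = 28$ ($o = \left(0 + 35\right) - 7 = 35 - 7 = 28$)
$g = 0$
$\left(\frac{1}{g + o}\right)^{2} = \left(\frac{1}{0 + 28}\right)^{2} = \left(\frac{1}{28}\right)^{2} = \frac{1}{784}$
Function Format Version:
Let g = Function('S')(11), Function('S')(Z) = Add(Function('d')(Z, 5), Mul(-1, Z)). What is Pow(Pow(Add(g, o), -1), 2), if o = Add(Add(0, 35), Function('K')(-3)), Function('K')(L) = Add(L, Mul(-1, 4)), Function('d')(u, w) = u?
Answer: Rational(1, 784) ≈ 0.0012755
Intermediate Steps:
Function('S')(Z) = 0 (Function('S')(Z) = Add(Z, Mul(-1, Z)) = 0)
Function('K')(L) = Add(-4, L) (Function('K')(L) = Add(L, -4) = Add(-4, L))
o = 28 (o = Add(Add(0, 35), Add(-4, -3)) = Add(35, -7) = 28)
g = 0
Pow(Pow(Add(g, o), -1), 2) = Pow(Pow(Add(0, 28), -1), 2) = Pow(Pow(28, -1), 2) = Pow(Rational(1, 28), 2) = Rational(1, 784)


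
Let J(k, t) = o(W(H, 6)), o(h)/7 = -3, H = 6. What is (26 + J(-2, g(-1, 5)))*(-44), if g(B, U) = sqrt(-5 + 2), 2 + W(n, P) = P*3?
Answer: -220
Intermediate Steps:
W(n, P) = -2 + 3*P (W(n, P) = -2 + P*3 = -2 + 3*P)
g(B, U) = I*sqrt(3) (g(B, U) = sqrt(-3) = I*sqrt(3))
o(h) = -21 (o(h) = 7*(-3) = -21)
J(k, t) = -21
(26 + J(-2, g(-1, 5)))*(-44) = (26 - 21)*(-44) = 5*(-44) = -220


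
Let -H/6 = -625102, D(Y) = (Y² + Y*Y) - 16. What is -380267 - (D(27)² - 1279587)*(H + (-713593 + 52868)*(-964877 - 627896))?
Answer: -841676270151879016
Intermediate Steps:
D(Y) = -16 + 2*Y² (D(Y) = (Y² + Y²) - 16 = 2*Y² - 16 = -16 + 2*Y²)
H = 3750612 (H = -6*(-625102) = 3750612)
-380267 - (D(27)² - 1279587)*(H + (-713593 + 52868)*(-964877 - 627896)) = -380267 - ((-16 + 2*27²)² - 1279587)*(3750612 + (-713593 + 52868)*(-964877 - 627896)) = -380267 - ((-16 + 2*729)² - 1279587)*(3750612 - 660725*(-1592773)) = -380267 - ((-16 + 1458)² - 1279587)*(3750612 + 1052384940425) = -380267 - (1442² - 1279587)*1052388691037 = -380267 - (2079364 - 1279587)*1052388691037 = -380267 - 799777*1052388691037 = -380267 - 1*841676270151498749 = -380267 - 841676270151498749 = -841676270151879016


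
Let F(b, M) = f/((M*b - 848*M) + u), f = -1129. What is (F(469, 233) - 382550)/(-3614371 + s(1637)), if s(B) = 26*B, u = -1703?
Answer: 34433324371/321498528090 ≈ 0.10710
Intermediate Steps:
F(b, M) = -1129/(-1703 - 848*M + M*b) (F(b, M) = -1129/((M*b - 848*M) - 1703) = -1129/((-848*M + M*b) - 1703) = -1129/(-1703 - 848*M + M*b))
(F(469, 233) - 382550)/(-3614371 + s(1637)) = (1129/(1703 + 848*233 - 1*233*469) - 382550)/(-3614371 + 26*1637) = (1129/(1703 + 197584 - 109277) - 382550)/(-3614371 + 42562) = (1129/90010 - 382550)/(-3571809) = (1129*(1/90010) - 382550)*(-1/3571809) = (1129/90010 - 382550)*(-1/3571809) = -34433324371/90010*(-1/3571809) = 34433324371/321498528090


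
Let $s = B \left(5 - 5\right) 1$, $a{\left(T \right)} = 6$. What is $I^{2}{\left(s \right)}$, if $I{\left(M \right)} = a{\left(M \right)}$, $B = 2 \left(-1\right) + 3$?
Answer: $36$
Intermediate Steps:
$B = 1$ ($B = -2 + 3 = 1$)
$s = 0$ ($s = 1 \left(5 - 5\right) 1 = 1 \cdot 0 \cdot 1 = 0 \cdot 1 = 0$)
$I{\left(M \right)} = 6$
$I^{2}{\left(s \right)} = 6^{2} = 36$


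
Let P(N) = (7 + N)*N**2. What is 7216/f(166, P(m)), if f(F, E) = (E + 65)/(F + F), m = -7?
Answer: 2395712/65 ≈ 36857.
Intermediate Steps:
P(N) = N**2*(7 + N)
f(F, E) = (65 + E)/(2*F) (f(F, E) = (65 + E)/((2*F)) = (65 + E)*(1/(2*F)) = (65 + E)/(2*F))
7216/f(166, P(m)) = 7216/(((1/2)*(65 + (-7)**2*(7 - 7))/166)) = 7216/(((1/2)*(1/166)*(65 + 49*0))) = 7216/(((1/2)*(1/166)*(65 + 0))) = 7216/(((1/2)*(1/166)*65)) = 7216/(65/332) = 7216*(332/65) = 2395712/65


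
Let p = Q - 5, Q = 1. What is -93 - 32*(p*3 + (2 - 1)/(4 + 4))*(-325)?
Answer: -123593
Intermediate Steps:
p = -4 (p = 1 - 5 = -4)
-93 - 32*(p*3 + (2 - 1)/(4 + 4))*(-325) = -93 - 32*(-4*3 + (2 - 1)/(4 + 4))*(-325) = -93 - 32*(-12 + 1/8)*(-325) = -93 - 32*(-95/8)*(-325) = -93 + 380*(-325) = -93 - 123500 = -123593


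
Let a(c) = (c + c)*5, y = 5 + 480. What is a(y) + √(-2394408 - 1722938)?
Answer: 4850 + I*√4117346 ≈ 4850.0 + 2029.1*I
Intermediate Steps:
y = 485
a(c) = 10*c (a(c) = (2*c)*5 = 10*c)
a(y) + √(-2394408 - 1722938) = 10*485 + √(-2394408 - 1722938) = 4850 + √(-4117346) = 4850 + I*√4117346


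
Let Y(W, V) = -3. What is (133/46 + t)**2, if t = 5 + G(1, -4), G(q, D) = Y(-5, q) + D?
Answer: 1681/2116 ≈ 0.79442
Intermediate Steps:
G(q, D) = -3 + D
t = -2 (t = 5 + (-3 - 4) = 5 - 7 = -2)
(133/46 + t)**2 = (133/46 - 2)**2 = (41/46)**2 = 1681/2116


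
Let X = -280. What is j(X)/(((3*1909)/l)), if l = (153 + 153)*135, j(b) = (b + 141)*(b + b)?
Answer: 1071856800/1909 ≈ 5.6148e+5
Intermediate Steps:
j(b) = 2*b*(141 + b) (j(b) = (141 + b)*(2*b) = 2*b*(141 + b))
l = 41310 (l = 306*135 = 41310)
j(X)/(((3*1909)/l)) = (2*(-280)*(141 - 280))/(((3*1909)/41310)) = (2*(-280)*(-139))/((5727*(1/41310))) = 77840/(1909/13770) = 77840*(13770/1909) = 1071856800/1909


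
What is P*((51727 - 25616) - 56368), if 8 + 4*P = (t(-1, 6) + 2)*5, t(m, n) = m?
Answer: 90771/4 ≈ 22693.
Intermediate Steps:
P = -3/4 (P = -2 + ((-1 + 2)*5)/4 = -2 + (1*5)/4 = -2 + (1/4)*5 = -2 + 5/4 = -3/4 ≈ -0.75000)
P*((51727 - 25616) - 56368) = -3*((51727 - 25616) - 56368)/4 = -3*(26111 - 56368)/4 = -3/4*(-30257) = 90771/4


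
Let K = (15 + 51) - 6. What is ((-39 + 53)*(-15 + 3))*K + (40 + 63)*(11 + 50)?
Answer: -3797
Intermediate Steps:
K = 60 (K = 66 - 6 = 60)
((-39 + 53)*(-15 + 3))*K + (40 + 63)*(11 + 50) = ((-39 + 53)*(-15 + 3))*60 + (40 + 63)*(11 + 50) = (14*(-12))*60 + 103*61 = -168*60 + 6283 = -10080 + 6283 = -3797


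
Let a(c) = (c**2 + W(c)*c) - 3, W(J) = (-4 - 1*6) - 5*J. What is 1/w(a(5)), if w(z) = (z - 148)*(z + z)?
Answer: 1/92106 ≈ 1.0857e-5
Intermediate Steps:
W(J) = -10 - 5*J (W(J) = (-4 - 6) - 5*J = -10 - 5*J)
a(c) = -3 + c**2 + c*(-10 - 5*c) (a(c) = (c**2 + (-10 - 5*c)*c) - 3 = (c**2 + c*(-10 - 5*c)) - 3 = -3 + c**2 + c*(-10 - 5*c))
w(z) = 2*z*(-148 + z) (w(z) = (-148 + z)*(2*z) = 2*z*(-148 + z))
1/w(a(5)) = 1/(2*(-3 + 5**2 - 5*5*(2 + 5))*(-148 + (-3 + 5**2 - 5*5*(2 + 5)))) = 1/(2*(-3 + 25 - 5*5*7)*(-148 + (-3 + 25 - 5*5*7))) = 1/(2*(-3 + 25 - 175)*(-148 + (-3 + 25 - 175))) = 1/(2*(-153)*(-148 - 153)) = 1/(2*(-153)*(-301)) = 1/92106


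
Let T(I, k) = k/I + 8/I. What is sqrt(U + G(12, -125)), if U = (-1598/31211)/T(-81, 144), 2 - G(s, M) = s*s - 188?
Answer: 5*sqrt(4895558335)/51566 ≈ 6.7843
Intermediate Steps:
T(I, k) = 8/I + k/I
G(s, M) = 190 - s**2 (G(s, M) = 2 - (s*s - 188) = 2 - (s**2 - 188) = 2 - (-188 + s**2) = 2 + (188 - s**2) = 190 - s**2)
U = 64719/2372036 (U = (-1598/31211)/(((8 + 144)/(-81))) = (-1598*1/31211)/((-1/81*152)) = -1598/(31211*(-152/81)) = -1598/31211*(-81/152) = 64719/2372036 ≈ 0.027284)
sqrt(U + G(12, -125)) = sqrt(64719/2372036 + (190 - 1*12**2)) = sqrt(64719/2372036 + (190 - 1*144)) = sqrt(64719/2372036 + (190 - 144)) = sqrt(64719/2372036 + 46) = sqrt(109178375/2372036) = 5*sqrt(4895558335)/51566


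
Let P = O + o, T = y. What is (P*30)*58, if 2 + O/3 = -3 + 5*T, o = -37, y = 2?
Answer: -38280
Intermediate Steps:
T = 2
O = 15 (O = -6 + 3*(-3 + 5*2) = -6 + 3*(-3 + 10) = -6 + 3*7 = -6 + 21 = 15)
P = -22 (P = 15 - 37 = -22)
(P*30)*58 = -22*30*58 = -660*58 = -38280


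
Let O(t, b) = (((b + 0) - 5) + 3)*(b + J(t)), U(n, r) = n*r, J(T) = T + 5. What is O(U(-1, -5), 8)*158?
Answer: 17064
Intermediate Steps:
J(T) = 5 + T
O(t, b) = (-2 + b)*(5 + b + t) (O(t, b) = (((b + 0) - 5) + 3)*(b + (5 + t)) = ((b - 5) + 3)*(5 + b + t) = ((-5 + b) + 3)*(5 + b + t) = (-2 + b)*(5 + b + t))
O(U(-1, -5), 8)*158 = (-10 + 8**2 - (-2)*(-5) + 3*8 + 8*(-1*(-5)))*158 = (-10 + 64 - 2*5 + 24 + 8*5)*158 = (-10 + 64 - 10 + 24 + 40)*158 = 108*158 = 17064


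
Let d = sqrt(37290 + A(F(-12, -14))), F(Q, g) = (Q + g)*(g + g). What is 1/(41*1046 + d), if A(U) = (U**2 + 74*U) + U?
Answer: 21443/919293561 - sqrt(621874)/1838587122 ≈ 2.2897e-5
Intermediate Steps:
F(Q, g) = 2*g*(Q + g) (F(Q, g) = (Q + g)*(2*g) = 2*g*(Q + g))
A(U) = U**2 + 75*U
d = sqrt(621874) (d = sqrt(37290 + (2*(-14)*(-12 - 14))*(75 + 2*(-14)*(-12 - 14))) = sqrt(37290 + (2*(-14)*(-26))*(75 + 2*(-14)*(-26))) = sqrt(37290 + 728*(75 + 728)) = sqrt(37290 + 728*803) = sqrt(37290 + 584584) = sqrt(621874) ≈ 788.59)
1/(41*1046 + d) = 1/(41*1046 + sqrt(621874)) = 1/(42886 + sqrt(621874))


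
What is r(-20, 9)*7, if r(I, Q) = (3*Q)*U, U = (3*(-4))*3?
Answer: -6804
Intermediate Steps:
U = -36 (U = -12*3 = -36)
r(I, Q) = -108*Q (r(I, Q) = (3*Q)*(-36) = -108*Q)
r(-20, 9)*7 = -108*9*7 = -972*7 = -6804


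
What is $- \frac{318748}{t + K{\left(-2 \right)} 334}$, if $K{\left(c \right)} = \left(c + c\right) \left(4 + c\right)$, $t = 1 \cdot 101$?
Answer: $\frac{318748}{2571} \approx 123.98$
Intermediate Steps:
$t = 101$
$K{\left(c \right)} = 2 c \left(4 + c\right)$
$- \frac{318748}{t + K{\left(-2 \right)} 334} = - \frac{318748}{101 + 2 \left(-2\right) \left(4 - 2\right) 334} = - \frac{318748}{101 + 2 \left(-2\right) 2 \cdot 334} = - \frac{318748}{101 - 2672} = - \frac{318748}{-2571} = \left(-318748\right) \left(- \frac{1}{2571}\right) = \frac{318748}{2571}$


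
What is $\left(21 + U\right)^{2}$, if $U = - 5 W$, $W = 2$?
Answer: $121$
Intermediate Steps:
$U = -10$ ($U = \left(-5\right) 2 = -10$)
$\left(21 + U\right)^{2} = \left(21 - 10\right)^{2} = 11^{2} = 121$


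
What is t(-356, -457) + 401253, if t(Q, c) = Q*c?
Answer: 563945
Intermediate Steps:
t(-356, -457) + 401253 = -356*(-457) + 401253 = 162692 + 401253 = 563945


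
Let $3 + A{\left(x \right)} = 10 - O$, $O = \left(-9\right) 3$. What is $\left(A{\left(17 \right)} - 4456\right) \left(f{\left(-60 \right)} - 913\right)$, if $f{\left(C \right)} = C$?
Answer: $4302606$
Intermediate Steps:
$O = -27$
$A{\left(x \right)} = 34$ ($A{\left(x \right)} = -3 + \left(10 - -27\right) = -3 + \left(10 + 27\right) = -3 + 37 = 34$)
$\left(A{\left(17 \right)} - 4456\right) \left(f{\left(-60 \right)} - 913\right) = \left(34 - 4456\right) \left(-60 - 913\right) = \left(-4422\right) \left(-973\right) = 4302606$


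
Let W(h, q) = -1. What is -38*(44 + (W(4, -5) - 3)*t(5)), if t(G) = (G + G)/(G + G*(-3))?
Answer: -1824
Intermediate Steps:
t(G) = -1 (t(G) = (2*G)/(G - 3*G) = (2*G)/((-2*G)) = (2*G)*(-1/(2*G)) = -1)
-38*(44 + (W(4, -5) - 3)*t(5)) = -38*(44 + (-1 - 3)*(-1)) = -38*(44 - 4*(-1)) = -38*(44 + 4) = -38*48 = -1824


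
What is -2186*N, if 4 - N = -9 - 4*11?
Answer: -124602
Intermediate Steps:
N = 57 (N = 4 - (-9 - 4*11) = 4 - (-9 - 44) = 4 - 1*(-53) = 4 + 53 = 57)
-2186*N = -2186*57 = -124602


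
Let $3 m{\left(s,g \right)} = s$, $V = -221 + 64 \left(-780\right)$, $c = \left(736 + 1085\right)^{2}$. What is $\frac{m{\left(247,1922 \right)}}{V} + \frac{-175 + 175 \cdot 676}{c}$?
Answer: $\frac{7624676}{224385441} \approx 0.03398$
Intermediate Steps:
$c = 3316041$ ($c = 1821^{2} = 3316041$)
$V = -50141$ ($V = -221 - 49920 = -50141$)
$m{\left(s,g \right)} = \frac{s}{3}$
$\frac{m{\left(247,1922 \right)}}{V} + \frac{-175 + 175 \cdot 676}{c} = \frac{\frac{1}{3} \cdot 247}{-50141} + \frac{-175 + 175 \cdot 676}{3316041} = \frac{247}{3} \left(- \frac{1}{50141}\right) + \left(-175 + 118300\right) \frac{1}{3316041} = - \frac{1}{609} + 118125 \cdot \frac{1}{3316041} = - \frac{1}{609} + \frac{13125}{368449} = \frac{7624676}{224385441}$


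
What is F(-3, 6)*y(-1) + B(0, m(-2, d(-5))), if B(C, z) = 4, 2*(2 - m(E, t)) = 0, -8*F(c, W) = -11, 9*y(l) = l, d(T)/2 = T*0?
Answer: 277/72 ≈ 3.8472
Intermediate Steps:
d(T) = 0 (d(T) = 2*(T*0) = 2*0 = 0)
y(l) = l/9
F(c, W) = 11/8 (F(c, W) = -⅛*(-11) = 11/8)
m(E, t) = 2 (m(E, t) = 2 - ½*0 = 2 + 0 = 2)
F(-3, 6)*y(-1) + B(0, m(-2, d(-5))) = 11*((⅑)*(-1))/8 + 4 = (11/8)*(-⅑) + 4 = -11/72 + 4 = 277/72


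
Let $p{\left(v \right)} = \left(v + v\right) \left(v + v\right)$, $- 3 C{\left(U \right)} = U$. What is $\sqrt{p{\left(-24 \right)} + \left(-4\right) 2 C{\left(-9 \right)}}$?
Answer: $2 \sqrt{570} \approx 47.749$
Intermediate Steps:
$C{\left(U \right)} = - \frac{U}{3}$
$p{\left(v \right)} = 4 v^{2}$ ($p{\left(v \right)} = 2 v 2 v = 4 v^{2}$)
$\sqrt{p{\left(-24 \right)} + \left(-4\right) 2 C{\left(-9 \right)}} = \sqrt{4 \left(-24\right)^{2} + \left(-4\right) 2 \left(\left(- \frac{1}{3}\right) \left(-9\right)\right)} = \sqrt{4 \cdot 576 - 24} = \sqrt{2304 - 24} = \sqrt{2280} = 2 \sqrt{570}$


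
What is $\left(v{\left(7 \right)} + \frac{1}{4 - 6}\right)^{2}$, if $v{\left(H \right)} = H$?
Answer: $\frac{169}{4} \approx 42.25$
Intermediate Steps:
$\left(v{\left(7 \right)} + \frac{1}{4 - 6}\right)^{2} = \left(7 + \frac{1}{4 - 6}\right)^{2} = \left(7 + \frac{1}{-2}\right)^{2} = \left(7 - \frac{1}{2}\right)^{2} = \left(\frac{13}{2}\right)^{2} = \frac{169}{4}$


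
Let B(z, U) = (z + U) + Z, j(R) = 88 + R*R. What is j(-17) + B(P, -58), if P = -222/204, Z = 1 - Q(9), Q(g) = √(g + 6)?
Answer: 10843/34 - √15 ≈ 315.04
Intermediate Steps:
Q(g) = √(6 + g)
Z = 1 - √15 (Z = 1 - √(6 + 9) = 1 - √15 ≈ -2.8730)
j(R) = 88 + R²
P = -37/34 (P = -222*1/204 = -37/34 ≈ -1.0882)
B(z, U) = 1 + U + z - √15 (B(z, U) = (z + U) + (1 - √15) = (U + z) + (1 - √15) = 1 + U + z - √15)
j(-17) + B(P, -58) = (88 + (-17)²) + (1 - 58 - 37/34 - √15) = (88 + 289) + (-1975/34 - √15) = 377 + (-1975/34 - √15) = 10843/34 - √15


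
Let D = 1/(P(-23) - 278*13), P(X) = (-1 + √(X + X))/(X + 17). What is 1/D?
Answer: -21683/6 - I*√46/6 ≈ -3613.8 - 1.1304*I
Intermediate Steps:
P(X) = (-1 + √2*√X)/(17 + X) (P(X) = (-1 + √(2*X))/(17 + X) = (-1 + √2*√X)/(17 + X))
D = 1/(-21683/6 - I*√46/6) (D = 1/((-1 + √2*√(-23))/(17 - 23) - 278*13) = 1/((-1 + √2*(I*√23))/(-6) - 3614) = 1/(-(-1 + I*√46)/6 - 3614) = 1/((⅙ - I*√46/6) - 3614) = 1/(-21683/6 - I*√46/6) ≈ -0.00027671 + 8.66e-8*I)
1/D = 1/(-130098/470152535 + 6*I*√46/470152535)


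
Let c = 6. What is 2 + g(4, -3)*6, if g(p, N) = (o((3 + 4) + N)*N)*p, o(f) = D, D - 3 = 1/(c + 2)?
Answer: -223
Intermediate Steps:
D = 25/8 (D = 3 + 1/(6 + 2) = 3 + 1/8 = 25/8 ≈ 3.1250)
o(f) = 25/8
g(p, N) = 25*N*p/8 (g(p, N) = (25*N/8)*p = 25*N*p/8)
2 + g(4, -3)*6 = 2 + ((25/8)*(-3)*4)*6 = 2 - 75/2*6 = 2 - 225 = -223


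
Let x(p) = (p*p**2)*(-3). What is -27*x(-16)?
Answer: -331776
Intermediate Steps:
x(p) = -3*p**3 (x(p) = p**3*(-3) = -3*p**3)
-27*x(-16) = -(-81)*(-16)**3 = -(-81)*(-4096) = -27*12288 = -331776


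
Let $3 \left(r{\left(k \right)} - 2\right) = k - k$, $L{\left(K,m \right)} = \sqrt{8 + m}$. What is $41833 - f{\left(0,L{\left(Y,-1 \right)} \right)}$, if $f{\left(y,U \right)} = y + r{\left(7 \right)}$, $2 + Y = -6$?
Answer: $41831$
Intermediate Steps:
$Y = -8$ ($Y = -2 - 6 = -8$)
$r{\left(k \right)} = 2$ ($r{\left(k \right)} = 2 + \frac{k - k}{3} = 2 + \frac{1}{3} \cdot 0 = 2 + 0 = 2$)
$f{\left(y,U \right)} = 2 + y$ ($f{\left(y,U \right)} = y + 2 = 2 + y$)
$41833 - f{\left(0,L{\left(Y,-1 \right)} \right)} = 41833 - \left(2 + 0\right) = 41833 - 2 = 41831$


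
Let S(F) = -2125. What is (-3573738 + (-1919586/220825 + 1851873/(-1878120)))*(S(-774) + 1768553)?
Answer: -43635519690346872306721/6912264150 ≈ -6.3128e+12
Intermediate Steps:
(-3573738 + (-1919586/220825 + 1851873/(-1878120)))*(S(-774) + 1768553) = (-3573738 + (-1919586/220825 + 1851873/(-1878120)))*(-2125 + 1768553) = (-3573738 + (-1919586*1/220825 + 1851873*(-1/1878120)))*1766428 = (-3573738 + (-1919586/220825 - 617291/626040))*1766428 = (-3573738 - 267610180903/27649056600)*1766428 = -98810751845751703/27649056600*1766428 = -43635519690346872306721/6912264150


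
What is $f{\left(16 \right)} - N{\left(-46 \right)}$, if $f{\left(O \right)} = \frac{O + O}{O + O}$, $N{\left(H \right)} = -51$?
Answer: $52$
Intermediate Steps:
$f{\left(O \right)} = 1$ ($f{\left(O \right)} = \frac{2 O}{2 O} = 2 O \frac{1}{2 O} = 1$)
$f{\left(16 \right)} - N{\left(-46 \right)} = 1 - -51 = 1 + 51 = 52$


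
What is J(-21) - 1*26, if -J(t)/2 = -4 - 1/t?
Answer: -380/21 ≈ -18.095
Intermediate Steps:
J(t) = 8 + 2/t (J(t) = -2*(-4 - 1/t) = 8 + 2/t)
J(-21) - 1*26 = (8 + 2/(-21)) - 1*26 = (8 + 2*(-1/21)) - 26 = (8 - 2/21) - 26 = 166/21 - 26 = -380/21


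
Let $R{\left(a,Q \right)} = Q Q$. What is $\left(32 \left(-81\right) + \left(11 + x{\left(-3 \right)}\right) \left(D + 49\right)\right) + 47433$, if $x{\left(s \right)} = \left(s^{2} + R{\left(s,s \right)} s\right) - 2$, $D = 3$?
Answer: $44373$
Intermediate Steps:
$R{\left(a,Q \right)} = Q^{2}$
$x{\left(s \right)} = -2 + s^{2} + s^{3}$ ($x{\left(s \right)} = \left(s^{2} + s^{2} s\right) - 2 = \left(s^{2} + s^{3}\right) - 2 = -2 + s^{2} + s^{3}$)
$\left(32 \left(-81\right) + \left(11 + x{\left(-3 \right)}\right) \left(D + 49\right)\right) + 47433 = \left(32 \left(-81\right) + \left(11 + \left(-2 + \left(-3\right)^{2} + \left(-3\right)^{3}\right)\right) \left(3 + 49\right)\right) + 47433 = \left(-2592 + \left(11 - 20\right) 52\right) + 47433 = \left(-2592 - 468\right) + 47433 = -3060 + 47433 = 44373$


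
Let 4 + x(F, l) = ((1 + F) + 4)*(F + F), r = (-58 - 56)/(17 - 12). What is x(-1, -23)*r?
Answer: 1368/5 ≈ 273.60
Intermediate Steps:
r = -114/5 ≈ -22.800
x(F, l) = -4 + 2*F*(5 + F) (x(F, l) = -4 + ((1 + F) + 4)*(F + F) = -4 + (5 + F)*(2*F) = -4 + 2*F*(5 + F))
x(-1, -23)*r = (-4 + 2*(-1)² + 10*(-1))*(-114/5) = (-4 + 2*1 - 10)*(-114/5) = (-4 + 2 - 10)*(-114/5) = -12*(-114/5) = 1368/5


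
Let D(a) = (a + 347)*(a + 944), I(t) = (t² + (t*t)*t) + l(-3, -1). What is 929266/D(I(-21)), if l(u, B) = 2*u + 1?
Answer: 464633/33407559 ≈ 0.013908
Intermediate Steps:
l(u, B) = 1 + 2*u
I(t) = -5 + t² + t³ (I(t) = (t² + (t*t)*t) + (1 + 2*(-3)) = (t² + t²*t) + (1 - 6) = (t² + t³) - 5 = -5 + t² + t³)
D(a) = (347 + a)*(944 + a)
929266/D(I(-21)) = 929266/(327568 + (-5 + (-21)² + (-21)³)² + 1291*(-5 + (-21)² + (-21)³)) = 929266/(327568 + (-5 + 441 - 9261)² + 1291*(-5 + 441 - 9261)) = 929266/(327568 + (-8825)² + 1291*(-8825)) = 929266/(327568 + 77880625 - 11393075) = 929266/66815118 = 929266*(1/66815118) = 464633/33407559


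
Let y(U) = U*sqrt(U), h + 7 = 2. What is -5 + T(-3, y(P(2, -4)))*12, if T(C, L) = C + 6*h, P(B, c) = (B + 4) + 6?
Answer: -401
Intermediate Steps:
h = -5 (h = -7 + 2 = -5)
P(B, c) = 10 + B (P(B, c) = (4 + B) + 6 = 10 + B)
y(U) = U**(3/2)
T(C, L) = -30 + C (T(C, L) = C + 6*(-5) = C - 30 = -30 + C)
-5 + T(-3, y(P(2, -4)))*12 = -5 + (-30 - 3)*12 = -5 - 33*12 = -5 - 396 = -401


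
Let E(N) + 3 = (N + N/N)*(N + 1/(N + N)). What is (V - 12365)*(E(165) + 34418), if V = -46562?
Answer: -54630193156/15 ≈ -3.6420e+9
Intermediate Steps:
E(N) = -3 + (1 + N)*(N + 1/(2*N)) (E(N) = -3 + (N + N/N)*(N + 1/(N + N)) = -3 + (N + 1)*(N + 1/(2*N)) = -3 + (1 + N)*(N + 1/(2*N)))
(V - 12365)*(E(165) + 34418) = (-46562 - 12365)*((-5/2 + 165 + 165² + (½)/165) + 34418) = -58927*((-5/2 + 165 + 27225 + (½)*(1/165)) + 34418) = -58927*((-5/2 + 165 + 27225 + 1/330) + 34418) = -58927*(4518938/165 + 34418) = -58927*10197908/165 = -54630193156/15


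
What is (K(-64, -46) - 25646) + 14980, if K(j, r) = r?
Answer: -10712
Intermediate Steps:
(K(-64, -46) - 25646) + 14980 = (-46 - 25646) + 14980 = -25692 + 14980 = -10712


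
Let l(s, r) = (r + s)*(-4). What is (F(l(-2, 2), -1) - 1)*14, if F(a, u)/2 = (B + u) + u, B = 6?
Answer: 98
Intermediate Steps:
l(s, r) = -4*r - 4*s
F(a, u) = 12 + 4*u (F(a, u) = 2*((6 + u) + u) = 2*(6 + 2*u) = 12 + 4*u)
(F(l(-2, 2), -1) - 1)*14 = ((12 + 4*(-1)) - 1)*14 = ((12 - 4) - 1)*14 = (8 - 1)*14 = 7*14 = 98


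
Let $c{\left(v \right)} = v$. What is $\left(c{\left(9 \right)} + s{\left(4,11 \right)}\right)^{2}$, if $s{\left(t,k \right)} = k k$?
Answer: $16900$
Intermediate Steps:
$s{\left(t,k \right)} = k^{2}$
$\left(c{\left(9 \right)} + s{\left(4,11 \right)}\right)^{2} = \left(9 + 11^{2}\right)^{2} = \left(9 + 121\right)^{2} = 130^{2} = 16900$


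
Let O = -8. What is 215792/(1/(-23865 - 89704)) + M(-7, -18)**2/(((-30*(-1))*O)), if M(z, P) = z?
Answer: -5881747595569/240 ≈ -2.4507e+10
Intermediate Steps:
215792/(1/(-23865 - 89704)) + M(-7, -18)**2/(((-30*(-1))*O)) = 215792/(1/(-23865 - 89704)) + (-7)**2/((-30*(-1)*(-8))) = 215792/(1/(-113569)) + 49/((30*(-8))) = 215792/(-1/113569) + 49/(-240) = 215792*(-113569) + 49*(-1/240) = -24507281648 - 49/240 = -5881747595569/240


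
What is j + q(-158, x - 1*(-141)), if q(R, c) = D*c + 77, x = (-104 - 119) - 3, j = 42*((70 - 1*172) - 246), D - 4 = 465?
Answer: -54404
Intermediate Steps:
D = 469 (D = 4 + 465 = 469)
j = -14616 (j = 42*((70 - 172) - 246) = 42*(-102 - 246) = 42*(-348) = -14616)
x = -226 (x = -223 - 3 = -226)
q(R, c) = 77 + 469*c (q(R, c) = 469*c + 77 = 77 + 469*c)
j + q(-158, x - 1*(-141)) = -14616 + (77 + 469*(-226 - 1*(-141))) = -14616 + (77 + 469*(-226 + 141)) = -14616 + (77 + 469*(-85)) = -14616 + (77 - 39865) = -14616 - 39788 = -54404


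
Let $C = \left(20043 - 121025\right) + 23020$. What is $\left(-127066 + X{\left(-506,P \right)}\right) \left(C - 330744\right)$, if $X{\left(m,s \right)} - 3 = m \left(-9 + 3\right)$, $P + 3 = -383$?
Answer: $50690579062$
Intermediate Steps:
$P = -386$ ($P = -3 - 383 = -386$)
$C = -77962$ ($C = -100982 + 23020 = -77962$)
$X{\left(m,s \right)} = 3 - 6 m$ ($X{\left(m,s \right)} = 3 + m \left(-9 + 3\right) = 3 + m \left(-6\right) = 3 - 6 m$)
$\left(-127066 + X{\left(-506,P \right)}\right) \left(C - 330744\right) = \left(-127066 + \left(3 - -3036\right)\right) \left(-77962 - 330744\right) = \left(-127066 + \left(3 + 3036\right)\right) \left(-408706\right) = \left(-127066 + 3039\right) \left(-408706\right) = \left(-124027\right) \left(-408706\right) = 50690579062$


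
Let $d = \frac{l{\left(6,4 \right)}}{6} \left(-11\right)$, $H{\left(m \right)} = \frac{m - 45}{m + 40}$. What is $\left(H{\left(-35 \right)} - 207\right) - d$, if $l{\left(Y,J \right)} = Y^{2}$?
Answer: $-157$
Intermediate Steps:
$H{\left(m \right)} = \frac{-45 + m}{40 + m}$
$d = -66$ ($d = \frac{6^{2}}{6} \left(-11\right) = \frac{1}{6} \cdot 36 \left(-11\right) = 6 \left(-11\right) = -66$)
$\left(H{\left(-35 \right)} - 207\right) - d = \left(\frac{-45 - 35}{40 - 35} - 207\right) - -66 = \left(\frac{1}{5} \left(-80\right) - 207\right) + 66 = \left(-16 - 207\right) + 66 = -223 + 66 = -157$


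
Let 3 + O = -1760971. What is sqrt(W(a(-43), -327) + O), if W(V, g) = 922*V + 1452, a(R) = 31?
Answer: 2*I*sqrt(432735) ≈ 1315.7*I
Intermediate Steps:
O = -1760974 (O = -3 - 1760971 = -1760974)
W(V, g) = 1452 + 922*V
sqrt(W(a(-43), -327) + O) = sqrt((1452 + 922*31) - 1760974) = sqrt((1452 + 28582) - 1760974) = sqrt(30034 - 1760974) = sqrt(-1730940) = 2*I*sqrt(432735)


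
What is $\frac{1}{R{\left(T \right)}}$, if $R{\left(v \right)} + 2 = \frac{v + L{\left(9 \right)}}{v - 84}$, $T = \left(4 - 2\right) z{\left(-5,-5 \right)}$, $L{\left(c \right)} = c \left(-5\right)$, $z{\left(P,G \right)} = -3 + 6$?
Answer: $- \frac{2}{3} \approx -0.66667$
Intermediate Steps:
$z{\left(P,G \right)} = 3$
$L{\left(c \right)} = - 5 c$
$T = 6$ ($T = \left(4 - 2\right) 3 = 2 \cdot 3 = 6$)
$R{\left(v \right)} = -2 + \frac{-45 + v}{-84 + v}$ ($R{\left(v \right)} = -2 + \frac{v - 45}{v - 84} = -2 + \frac{v - 45}{-84 + v} = -2 + \frac{-45 + v}{-84 + v}$)
$\frac{1}{R{\left(T \right)}} = \frac{1}{\frac{1}{-84 + 6} \left(123 - 6\right)} = \frac{1}{\frac{1}{-78} \left(123 - 6\right)} = \frac{1}{\left(- \frac{1}{78}\right) 117} = \frac{1}{- \frac{3}{2}} = - \frac{2}{3}$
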